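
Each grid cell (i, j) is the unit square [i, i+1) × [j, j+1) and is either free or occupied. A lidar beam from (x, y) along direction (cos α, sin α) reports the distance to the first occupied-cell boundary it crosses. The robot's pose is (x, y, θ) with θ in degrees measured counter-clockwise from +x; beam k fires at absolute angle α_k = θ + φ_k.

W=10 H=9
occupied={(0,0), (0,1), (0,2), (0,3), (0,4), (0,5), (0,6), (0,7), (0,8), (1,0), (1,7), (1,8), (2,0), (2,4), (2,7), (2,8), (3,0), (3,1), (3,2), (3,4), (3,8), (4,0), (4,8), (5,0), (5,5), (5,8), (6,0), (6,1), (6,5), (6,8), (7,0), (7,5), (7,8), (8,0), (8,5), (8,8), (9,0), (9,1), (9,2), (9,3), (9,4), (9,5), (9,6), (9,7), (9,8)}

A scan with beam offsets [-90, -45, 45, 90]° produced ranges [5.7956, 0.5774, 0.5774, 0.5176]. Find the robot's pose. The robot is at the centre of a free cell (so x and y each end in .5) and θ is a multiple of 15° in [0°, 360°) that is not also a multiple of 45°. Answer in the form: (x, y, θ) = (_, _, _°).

Enumerate (i+0.5, j+0.5, θ) over the 45 free cells and 16 admissible headings. For each, cast all 4 beams and compare to the given ranges.
  (8.5, 2.5, 30°): beam 1 = 1.0000 ≠ 5.7956 ✗
  (5.5, 6.5, 285°): beam 1 = 4.6587 ≠ 5.7956 ✗
  (5.5, 4.5, 165°): beam 1 = 0.5176 ≠ 5.7956 ✗
  (2.5, 6.5, 210°): beam 1 = 0.5774 ≠ 5.7956 ✗
  …
  (1.5, 6.5, 105°): r_1=5.7956, r_2=0.5774, r_3=0.5774, r_4=0.5176 — all match ✓
Unique over the lattice → pose = (1.5, 6.5, 105°).

(x, y, θ) = (1.5, 6.5, 105°)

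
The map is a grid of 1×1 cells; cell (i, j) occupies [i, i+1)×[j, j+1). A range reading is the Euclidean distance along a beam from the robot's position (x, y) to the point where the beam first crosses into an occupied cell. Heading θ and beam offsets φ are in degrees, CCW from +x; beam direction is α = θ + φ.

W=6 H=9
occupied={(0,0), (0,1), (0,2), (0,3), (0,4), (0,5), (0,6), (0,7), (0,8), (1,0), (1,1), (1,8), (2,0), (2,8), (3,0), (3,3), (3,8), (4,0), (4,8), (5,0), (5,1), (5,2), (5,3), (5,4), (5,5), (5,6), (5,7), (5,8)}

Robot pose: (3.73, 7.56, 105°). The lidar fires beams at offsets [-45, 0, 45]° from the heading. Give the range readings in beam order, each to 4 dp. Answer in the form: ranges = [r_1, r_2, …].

beam 1: φ=-45°, α=60°
  dir = (cos 60°, sin 60°) = (0.5000, 0.8660); from cell (3,7)
  next x-line at t=0.5400, next y-line at t=0.5081; Δt_x=2.0000, Δt_y=1.1547
    y: enter (3,8) at t=0.5081 ← occupied
  → r_1 = 0.5081
beam 2: φ=0°, α=105°
  dir = (cos 105°, sin 105°) = (-0.2588, 0.9659); from cell (3,7)
  next x-line at t=2.8205, next y-line at t=0.4555; Δt_x=3.8637, Δt_y=1.0353
    y: enter (3,8) at t=0.4555 ← occupied
  → r_2 = 0.4555
beam 3: φ=45°, α=150°
  dir = (cos 150°, sin 150°) = (-0.8660, 0.5000); from cell (3,7)
  next x-line at t=0.8429, next y-line at t=0.8800; Δt_x=1.1547, Δt_y=2.0000
    x: enter (2,7) at t=0.8429
    y: enter (2,8) at t=0.8800 ← occupied
  → r_3 = 0.8800

ranges = [0.5081, 0.4555, 0.8800]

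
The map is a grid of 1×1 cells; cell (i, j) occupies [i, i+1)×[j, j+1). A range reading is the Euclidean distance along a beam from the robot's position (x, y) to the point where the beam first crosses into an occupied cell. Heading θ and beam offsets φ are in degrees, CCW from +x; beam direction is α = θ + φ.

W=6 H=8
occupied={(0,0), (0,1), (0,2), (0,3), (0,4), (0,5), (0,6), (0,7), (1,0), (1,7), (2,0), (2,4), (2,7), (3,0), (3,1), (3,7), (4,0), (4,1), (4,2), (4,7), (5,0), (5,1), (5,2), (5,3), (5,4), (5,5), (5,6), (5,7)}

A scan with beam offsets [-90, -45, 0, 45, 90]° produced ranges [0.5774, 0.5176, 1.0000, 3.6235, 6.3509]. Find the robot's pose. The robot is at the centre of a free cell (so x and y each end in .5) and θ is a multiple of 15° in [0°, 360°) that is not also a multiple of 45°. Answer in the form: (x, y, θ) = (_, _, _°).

Enumerate (i+0.5, j+0.5, θ) over the 20 free cells and 16 admissible headings. For each, cast all 5 beams and compare to the given ranges.
  (2.5, 3.5, 120°): beam 1 = 2.8868 ≠ 0.5774 ✗
  (1.5, 4.5, 330°): beam 1 = 1.0000 ≠ 0.5774 ✗
  (3.5, 3.5, 210°): beam 1 = 1.0000 ≠ 0.5774 ✗
  (2.5, 6.5, 15°): beam 1 = 1.5529 ≠ 0.5774 ✗
  …
  (4.5, 6.5, 150°): r_1=0.5774, r_2=0.5176, r_3=1.0000, r_4=3.6235, r_5=6.3509 — all match ✓
Only this pose fits every beam.

(x, y, θ) = (4.5, 6.5, 150°)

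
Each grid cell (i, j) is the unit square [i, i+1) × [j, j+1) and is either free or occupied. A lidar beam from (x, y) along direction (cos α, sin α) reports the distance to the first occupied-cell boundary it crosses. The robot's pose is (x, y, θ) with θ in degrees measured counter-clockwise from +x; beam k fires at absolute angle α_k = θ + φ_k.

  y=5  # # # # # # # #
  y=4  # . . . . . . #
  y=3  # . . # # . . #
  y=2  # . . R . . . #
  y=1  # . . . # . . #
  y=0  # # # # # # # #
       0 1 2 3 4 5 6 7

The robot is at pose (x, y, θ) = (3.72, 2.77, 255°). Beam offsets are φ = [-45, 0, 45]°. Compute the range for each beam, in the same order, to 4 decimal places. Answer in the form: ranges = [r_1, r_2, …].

ranges = [3.1408, 1.8324, 0.8891]

beam 1: φ=-45°, α=210°
  d=(-0.8660,-0.5000)  start (3,2)  tX=0.8314 tY=1.5400  stride 1/|dx|=1.1547 1/|dy|=2.0000
    cross x-line → (2,2), t=0.8314
    cross y-line → (2,1), t=1.5400
    cross x-line → (1,1), t=1.9861
    cross x-line → (0,1), t=3.1408 (wall)
  → r_1 = 3.1408
beam 2: φ=0°, α=255°
  d=(-0.2588,-0.9659)  start (3,2)  tX=2.7819 tY=0.7972  stride 1/|dx|=3.8637 1/|dy|=1.0353
    cross y-line → (3,1), t=0.7972
    cross y-line → (3,0), t=1.8324 (wall)
  → r_2 = 1.8324
beam 3: φ=45°, α=300°
  d=(0.5000,-0.8660)  start (3,2)  tX=0.5600 tY=0.8891  stride 1/|dx|=2.0000 1/|dy|=1.1547
    cross x-line → (4,2), t=0.5600
    cross y-line → (4,1), t=0.8891 (wall)
  → r_3 = 0.8891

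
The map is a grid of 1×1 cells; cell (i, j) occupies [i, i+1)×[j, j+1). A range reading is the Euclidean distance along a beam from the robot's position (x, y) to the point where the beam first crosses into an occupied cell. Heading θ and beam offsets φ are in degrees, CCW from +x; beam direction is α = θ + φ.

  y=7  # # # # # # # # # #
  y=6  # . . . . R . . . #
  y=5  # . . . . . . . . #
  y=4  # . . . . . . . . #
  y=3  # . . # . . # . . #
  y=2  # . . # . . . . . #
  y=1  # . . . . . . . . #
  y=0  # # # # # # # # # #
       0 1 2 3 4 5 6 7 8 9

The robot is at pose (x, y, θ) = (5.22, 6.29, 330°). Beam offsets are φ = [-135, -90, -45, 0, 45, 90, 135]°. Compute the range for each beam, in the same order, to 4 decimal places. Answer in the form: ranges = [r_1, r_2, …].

beam 1: φ=-135°, α=195°
  cosα=-0.9659 sinα=-0.2588 | (5,6) | tMaxX 0.2278 tMaxY 1.1205 | tΔX 1.0353 tΔY 3.8637
    t=0.2278 [x] (4,6)
    t=1.1205 [y] (4,5)
    t=1.2630 [x] (3,5)
    t=2.2983 [x] (2,5)
    t=3.3336 [x] (1,5)
    t=4.3689 [x] (0,5) — stop
  → r_1 = 4.3689
beam 2: φ=-90°, α=240°
  cosα=-0.5000 sinα=-0.8660 | (5,6) | tMaxX 0.4400 tMaxY 0.3349 | tΔX 2.0000 tΔY 1.1547
    t=0.3349 [y] (5,5)
    t=0.4400 [x] (4,5)
    t=1.4896 [y] (4,4)
    t=2.4400 [x] (3,4)
    t=2.6443 [y] (3,3) — stop
  → r_2 = 2.6443
beam 3: φ=-45°, α=285°
  cosα=0.2588 sinα=-0.9659 | (5,6) | tMaxX 3.0137 tMaxY 0.3002 | tΔX 3.8637 tΔY 1.0353
    t=0.3002 [y] (5,5)
    t=1.3355 [y] (5,4)
    t=2.3708 [y] (5,3)
    t=3.0137 [x] (6,3) — stop
  → r_3 = 3.0137
beam 4: φ=0°, α=330°
  cosα=0.8660 sinα=-0.5000 | (5,6) | tMaxX 0.9007 tMaxY 0.5800 | tΔX 1.1547 tΔY 2.0000
    t=0.5800 [y] (5,5)
    t=0.9007 [x] (6,5)
    t=2.0554 [x] (7,5)
    t=2.5800 [y] (7,4)
    t=3.2101 [x] (8,4)
    t=4.3648 [x] (9,4) — stop
  → r_4 = 4.3648
beam 5: φ=45°, α=15°
  cosα=0.9659 sinα=0.2588 | (5,6) | tMaxX 0.8075 tMaxY 2.7432 | tΔX 1.0353 tΔY 3.8637
    t=0.8075 [x] (6,6)
    t=1.8428 [x] (7,6)
    t=2.7432 [y] (7,7) — stop
  → r_5 = 2.7432
beam 6: φ=90°, α=60°
  cosα=0.5000 sinα=0.8660 | (5,6) | tMaxX 1.5600 tMaxY 0.8198 | tΔX 2.0000 tΔY 1.1547
    t=0.8198 [y] (5,7) — stop
  → r_6 = 0.8198
beam 7: φ=135°, α=105°
  cosα=-0.2588 sinα=0.9659 | (5,6) | tMaxX 0.8500 tMaxY 0.7350 | tΔX 3.8637 tΔY 1.0353
    t=0.7350 [y] (5,7) — stop
  → r_7 = 0.7350

ranges = [4.3689, 2.6443, 3.0137, 4.3648, 2.7432, 0.8198, 0.7350]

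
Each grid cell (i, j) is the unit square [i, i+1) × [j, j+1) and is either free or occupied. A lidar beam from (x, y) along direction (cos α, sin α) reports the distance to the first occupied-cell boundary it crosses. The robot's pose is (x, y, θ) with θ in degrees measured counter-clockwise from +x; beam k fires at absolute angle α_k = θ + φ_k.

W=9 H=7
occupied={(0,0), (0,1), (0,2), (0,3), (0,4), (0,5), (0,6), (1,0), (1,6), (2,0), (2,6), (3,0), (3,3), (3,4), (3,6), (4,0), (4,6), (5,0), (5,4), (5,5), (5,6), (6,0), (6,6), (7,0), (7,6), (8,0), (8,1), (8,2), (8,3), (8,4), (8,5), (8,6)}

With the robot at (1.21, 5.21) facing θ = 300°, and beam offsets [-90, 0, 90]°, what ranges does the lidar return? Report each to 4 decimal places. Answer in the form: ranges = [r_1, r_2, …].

ranges = [0.2425, 4.8613, 1.5800]

beam 1: φ=-90°, α=210°
  d=(-0.8660,-0.5000)  start (1,5)  tX=0.2425 tY=0.4200  stride 1/|dx|=1.1547 1/|dy|=2.0000
    cross x-line → (0,5), t=0.2425 (wall)
  → r_1 = 0.2425
beam 2: φ=0°, α=300°
  d=(0.5000,-0.8660)  start (1,5)  tX=1.5800 tY=0.2425  stride 1/|dx|=2.0000 1/|dy|=1.1547
    cross y-line → (1,4), t=0.2425
    cross y-line → (1,3), t=1.3972
    cross x-line → (2,3), t=1.5800
    cross y-line → (2,2), t=2.5519
    cross x-line → (3,2), t=3.5800
    cross y-line → (3,1), t=3.7066
    cross y-line → (3,0), t=4.8613 (wall)
  → r_2 = 4.8613
beam 3: φ=90°, α=30°
  d=(0.8660,0.5000)  start (1,5)  tX=0.9122 tY=1.5800  stride 1/|dx|=1.1547 1/|dy|=2.0000
    cross x-line → (2,5), t=0.9122
    cross y-line → (2,6), t=1.5800 (wall)
  → r_3 = 1.5800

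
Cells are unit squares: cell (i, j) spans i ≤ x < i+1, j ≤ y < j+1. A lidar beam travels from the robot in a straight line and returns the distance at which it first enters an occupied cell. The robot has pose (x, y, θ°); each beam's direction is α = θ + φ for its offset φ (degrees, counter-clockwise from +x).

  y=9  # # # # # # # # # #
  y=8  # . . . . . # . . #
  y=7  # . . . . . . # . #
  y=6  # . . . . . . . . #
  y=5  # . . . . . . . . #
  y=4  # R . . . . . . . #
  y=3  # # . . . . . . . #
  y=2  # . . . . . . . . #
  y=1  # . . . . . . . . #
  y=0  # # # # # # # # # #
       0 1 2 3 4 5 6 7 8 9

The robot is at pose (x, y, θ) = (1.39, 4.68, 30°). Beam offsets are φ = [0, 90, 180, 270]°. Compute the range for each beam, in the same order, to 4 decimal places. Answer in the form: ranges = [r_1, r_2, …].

ranges = [6.4779, 0.7800, 0.4503, 0.7852]

beam 1: φ=0°, α=30°
  d=(0.8660,0.5000)  start (1,4)  tX=0.7044 tY=0.6400  stride 1/|dx|=1.1547 1/|dy|=2.0000
    cross y-line → (1,5), t=0.6400
    cross x-line → (2,5), t=0.7044
    cross x-line → (3,5), t=1.8591
    cross y-line → (3,6), t=2.6400
    cross x-line → (4,6), t=3.0138
    cross x-line → (5,6), t=4.1685
    cross y-line → (5,7), t=4.6400
    cross x-line → (6,7), t=5.3232
    cross x-line → (7,7), t=6.4779 (wall)
  → r_1 = 6.4779
beam 2: φ=90°, α=120°
  d=(-0.5000,0.8660)  start (1,4)  tX=0.7800 tY=0.3695  stride 1/|dx|=2.0000 1/|dy|=1.1547
    cross y-line → (1,5), t=0.3695
    cross x-line → (0,5), t=0.7800 (wall)
  → r_2 = 0.7800
beam 3: φ=180°, α=210°
  d=(-0.8660,-0.5000)  start (1,4)  tX=0.4503 tY=1.3600  stride 1/|dx|=1.1547 1/|dy|=2.0000
    cross x-line → (0,4), t=0.4503 (wall)
  → r_3 = 0.4503
beam 4: φ=270°, α=300°
  d=(0.5000,-0.8660)  start (1,4)  tX=1.2200 tY=0.7852  stride 1/|dx|=2.0000 1/|dy|=1.1547
    cross y-line → (1,3), t=0.7852 (wall)
  → r_4 = 0.7852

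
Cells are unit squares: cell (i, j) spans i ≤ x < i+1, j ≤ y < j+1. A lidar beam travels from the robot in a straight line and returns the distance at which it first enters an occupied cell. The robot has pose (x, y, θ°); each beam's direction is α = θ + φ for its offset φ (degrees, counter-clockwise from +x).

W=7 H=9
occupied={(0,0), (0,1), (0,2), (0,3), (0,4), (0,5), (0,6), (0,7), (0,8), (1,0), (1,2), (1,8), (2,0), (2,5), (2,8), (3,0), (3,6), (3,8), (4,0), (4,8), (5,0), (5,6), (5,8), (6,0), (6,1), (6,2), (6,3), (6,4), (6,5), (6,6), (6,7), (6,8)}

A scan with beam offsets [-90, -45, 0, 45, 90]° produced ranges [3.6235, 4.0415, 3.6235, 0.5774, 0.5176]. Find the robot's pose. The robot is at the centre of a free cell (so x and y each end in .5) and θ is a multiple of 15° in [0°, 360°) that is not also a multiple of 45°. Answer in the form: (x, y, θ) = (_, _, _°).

(x, y, θ) = (2.5, 4.5, 15°)

The pose lattice has 31·16 = 496 candidates. Test each by forward raycasting.
  (1.5, 4.5, 60°): beam 1 = 5.1962 ≠ 3.6235 ✗
  (4.5, 4.5, 240°): beam 1 = 1.7321 ≠ 3.6235 ✗
  (3.5, 5.5, 60°): beam 1 = 2.8868 ≠ 3.6235 ✗
  …
  (2.5, 4.5, 15°): r_1=3.6235, r_2=4.0415, r_3=3.6235, r_4=0.5774, r_5=0.5176 — all match ✓
No second candidate reproduces the full scan.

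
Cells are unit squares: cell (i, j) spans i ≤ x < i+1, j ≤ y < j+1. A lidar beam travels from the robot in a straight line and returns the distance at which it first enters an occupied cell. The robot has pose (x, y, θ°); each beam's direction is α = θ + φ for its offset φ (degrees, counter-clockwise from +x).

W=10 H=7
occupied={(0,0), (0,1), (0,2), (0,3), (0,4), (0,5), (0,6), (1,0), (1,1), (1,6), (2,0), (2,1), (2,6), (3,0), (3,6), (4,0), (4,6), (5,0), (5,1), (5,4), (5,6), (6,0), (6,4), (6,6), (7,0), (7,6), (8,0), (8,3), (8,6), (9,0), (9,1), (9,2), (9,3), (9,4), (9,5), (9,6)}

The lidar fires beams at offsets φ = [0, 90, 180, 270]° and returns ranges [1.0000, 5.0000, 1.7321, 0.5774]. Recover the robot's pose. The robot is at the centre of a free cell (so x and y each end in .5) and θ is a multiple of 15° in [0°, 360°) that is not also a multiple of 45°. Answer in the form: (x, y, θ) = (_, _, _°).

The pose lattice has 34·16 = 544 candidates. Test each by forward raycasting.
  (3.5, 4.5, 120°): beam 1 = 1.7321 ≠ 1.0000 ✗
  (8.5, 1.5, 210°): beam 2 = 0.5774 ≠ 5.0000 ✗
  (3.5, 3.5, 75°): beam 1 = 2.5882 ≠ 1.0000 ✗
  (6.5, 3.5, 195°): beam 1 = 5.6940 ≠ 1.0000 ✗
  …
  (1.5, 4.5, 240°): r_1=1.0000, r_2=5.0000, r_3=1.7321, r_4=0.5774 — all match ✓
Unique over the lattice → pose = (1.5, 4.5, 240°).

(x, y, θ) = (1.5, 4.5, 240°)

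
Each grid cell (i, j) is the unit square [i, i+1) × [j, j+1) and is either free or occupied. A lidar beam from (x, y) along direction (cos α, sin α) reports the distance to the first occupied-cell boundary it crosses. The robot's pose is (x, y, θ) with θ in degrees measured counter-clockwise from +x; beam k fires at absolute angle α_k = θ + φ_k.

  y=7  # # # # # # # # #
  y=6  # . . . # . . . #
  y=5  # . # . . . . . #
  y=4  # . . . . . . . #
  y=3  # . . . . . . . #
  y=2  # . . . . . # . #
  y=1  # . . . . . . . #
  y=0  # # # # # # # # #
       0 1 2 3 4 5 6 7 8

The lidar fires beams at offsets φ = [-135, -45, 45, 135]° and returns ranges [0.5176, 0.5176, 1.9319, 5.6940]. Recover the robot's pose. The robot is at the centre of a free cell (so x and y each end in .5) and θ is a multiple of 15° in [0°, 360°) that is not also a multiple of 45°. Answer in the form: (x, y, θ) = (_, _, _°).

Candidates: 39 free-cell centres × 16 headings = 624 poses. Raycast each; keep the one whose scan matches to 4 dp.
  (2.5, 3.5, 285°): beam 1 = 1.7321 ≠ 0.5176 ✗
  (3.5, 4.5, 255°): beam 1 = 1.0000 ≠ 0.5176 ✗
  (1.5, 4.5, 75°): beam 1 = 4.0415 ≠ 0.5176 ✗
  (1.5, 4.5, 60°): beam 1 = 3.6235 ≠ 0.5176 ✗
  …
  (3.5, 6.5, 120°): r_1=0.5176, r_2=0.5176, r_3=1.9319, r_4=5.6940 — all match ✓
No second candidate reproduces the full scan.

(x, y, θ) = (3.5, 6.5, 120°)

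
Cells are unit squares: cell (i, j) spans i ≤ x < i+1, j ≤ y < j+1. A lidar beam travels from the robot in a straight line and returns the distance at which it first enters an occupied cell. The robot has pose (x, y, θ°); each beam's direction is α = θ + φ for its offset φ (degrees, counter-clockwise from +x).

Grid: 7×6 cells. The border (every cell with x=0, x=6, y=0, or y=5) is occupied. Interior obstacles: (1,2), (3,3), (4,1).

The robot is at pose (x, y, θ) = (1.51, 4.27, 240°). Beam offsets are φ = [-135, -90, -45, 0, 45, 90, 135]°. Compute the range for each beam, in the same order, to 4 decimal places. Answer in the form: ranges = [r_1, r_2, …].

beam 1: φ=-135°, α=105°
  dir = (cos 105°, sin 105°) = (-0.2588, 0.9659); from cell (1,4)
  next x-line at t=1.9705, next y-line at t=0.7558; Δt_x=3.8637, Δt_y=1.0353
    y: enter (1,5) at t=0.7558 ← occupied
  → r_1 = 0.7558
beam 2: φ=-90°, α=150°
  dir = (cos 150°, sin 150°) = (-0.8660, 0.5000); from cell (1,4)
  next x-line at t=0.5889, next y-line at t=1.4600; Δt_x=1.1547, Δt_y=2.0000
    x: enter (0,4) at t=0.5889 ← occupied
  → r_2 = 0.5889
beam 3: φ=-45°, α=195°
  dir = (cos 195°, sin 195°) = (-0.9659, -0.2588); from cell (1,4)
  next x-line at t=0.5280, next y-line at t=1.0432; Δt_x=1.0353, Δt_y=3.8637
    x: enter (0,4) at t=0.5280 ← occupied
  → r_3 = 0.5280
beam 4: φ=0°, α=240°
  dir = (cos 240°, sin 240°) = (-0.5000, -0.8660); from cell (1,4)
  next x-line at t=1.0200, next y-line at t=0.3118; Δt_x=2.0000, Δt_y=1.1547
    y: enter (1,3) at t=0.3118
    x: enter (0,3) at t=1.0200 ← occupied
  → r_4 = 1.0200
beam 5: φ=45°, α=285°
  dir = (cos 285°, sin 285°) = (0.2588, -0.9659); from cell (1,4)
  next x-line at t=1.8932, next y-line at t=0.2795; Δt_x=3.8637, Δt_y=1.0353
    y: enter (1,3) at t=0.2795
    y: enter (1,2) at t=1.3148 ← occupied
  → r_5 = 1.3148
beam 6: φ=90°, α=330°
  dir = (cos 330°, sin 330°) = (0.8660, -0.5000); from cell (1,4)
  next x-line at t=0.5658, next y-line at t=0.5400; Δt_x=1.1547, Δt_y=2.0000
    y: enter (1,3) at t=0.5400
    x: enter (2,3) at t=0.5658
    x: enter (3,3) at t=1.7205 ← occupied
  → r_6 = 1.7205
beam 7: φ=135°, α=15°
  dir = (cos 15°, sin 15°) = (0.9659, 0.2588); from cell (1,4)
  next x-line at t=0.5073, next y-line at t=2.8205; Δt_x=1.0353, Δt_y=3.8637
    x: enter (2,4) at t=0.5073
    x: enter (3,4) at t=1.5426
    x: enter (4,4) at t=2.5778
    y: enter (4,5) at t=2.8205 ← occupied
  → r_7 = 2.8205

ranges = [0.7558, 0.5889, 0.5280, 1.0200, 1.3148, 1.7205, 2.8205]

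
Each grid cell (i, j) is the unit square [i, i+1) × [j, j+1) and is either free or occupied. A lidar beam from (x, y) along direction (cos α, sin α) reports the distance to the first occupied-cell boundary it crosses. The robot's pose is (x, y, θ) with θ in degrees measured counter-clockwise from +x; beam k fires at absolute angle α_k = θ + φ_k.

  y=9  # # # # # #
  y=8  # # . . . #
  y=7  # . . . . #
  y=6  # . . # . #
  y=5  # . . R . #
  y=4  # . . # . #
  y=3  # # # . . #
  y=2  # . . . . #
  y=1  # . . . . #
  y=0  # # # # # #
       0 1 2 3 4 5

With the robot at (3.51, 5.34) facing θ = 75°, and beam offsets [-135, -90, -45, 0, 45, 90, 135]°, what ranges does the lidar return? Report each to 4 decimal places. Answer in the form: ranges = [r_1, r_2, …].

beam 1: φ=-135°, α=300°
  d=(0.5000,-0.8660)  start (3,5)  tX=0.9800 tY=0.3926  stride 1/|dx|=2.0000 1/|dy|=1.1547
    cross y-line → (3,4), t=0.3926 (wall)
  → r_1 = 0.3926
beam 2: φ=-90°, α=345°
  d=(0.9659,-0.2588)  start (3,5)  tX=0.5073 tY=1.3137  stride 1/|dx|=1.0353 1/|dy|=3.8637
    cross x-line → (4,5), t=0.5073
    cross y-line → (4,4), t=1.3137
    cross x-line → (5,4), t=1.5426 (wall)
  → r_2 = 1.5426
beam 3: φ=-45°, α=30°
  d=(0.8660,0.5000)  start (3,5)  tX=0.5658 tY=1.3200  stride 1/|dx|=1.1547 1/|dy|=2.0000
    cross x-line → (4,5), t=0.5658
    cross y-line → (4,6), t=1.3200
    cross x-line → (5,6), t=1.7205 (wall)
  → r_3 = 1.7205
beam 4: φ=0°, α=75°
  d=(0.2588,0.9659)  start (3,5)  tX=1.8932 tY=0.6833  stride 1/|dx|=3.8637 1/|dy|=1.0353
    cross y-line → (3,6), t=0.6833 (wall)
  → r_4 = 0.6833
beam 5: φ=45°, α=120°
  d=(-0.5000,0.8660)  start (3,5)  tX=1.0200 tY=0.7621  stride 1/|dx|=2.0000 1/|dy|=1.1547
    cross y-line → (3,6), t=0.7621 (wall)
  → r_5 = 0.7621
beam 6: φ=90°, α=165°
  d=(-0.9659,0.2588)  start (3,5)  tX=0.5280 tY=2.5500  stride 1/|dx|=1.0353 1/|dy|=3.8637
    cross x-line → (2,5), t=0.5280
    cross x-line → (1,5), t=1.5633
    cross y-line → (1,6), t=2.5500
    cross x-line → (0,6), t=2.5985 (wall)
  → r_6 = 2.5985
beam 7: φ=135°, α=210°
  d=(-0.8660,-0.5000)  start (3,5)  tX=0.5889 tY=0.6800  stride 1/|dx|=1.1547 1/|dy|=2.0000
    cross x-line → (2,5), t=0.5889
    cross y-line → (2,4), t=0.6800
    cross x-line → (1,4), t=1.7436
    cross y-line → (1,3), t=2.6800 (wall)
  → r_7 = 2.6800

ranges = [0.3926, 1.5426, 1.7205, 0.6833, 0.7621, 2.5985, 2.6800]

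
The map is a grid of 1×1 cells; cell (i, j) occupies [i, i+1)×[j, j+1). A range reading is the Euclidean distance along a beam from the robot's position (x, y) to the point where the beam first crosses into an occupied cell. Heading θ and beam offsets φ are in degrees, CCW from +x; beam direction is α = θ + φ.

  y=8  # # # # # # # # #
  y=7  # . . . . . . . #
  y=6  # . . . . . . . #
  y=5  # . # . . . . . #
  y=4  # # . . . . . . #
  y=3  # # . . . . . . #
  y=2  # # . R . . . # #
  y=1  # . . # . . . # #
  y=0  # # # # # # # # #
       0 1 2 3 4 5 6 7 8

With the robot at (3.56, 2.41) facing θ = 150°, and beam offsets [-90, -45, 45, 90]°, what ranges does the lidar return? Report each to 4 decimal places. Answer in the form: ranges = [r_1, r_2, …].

ranges = [6.4548, 2.6814, 2.6503, 0.4734]

beam 1: φ=-90°, α=60°
  direction (0.5000, 0.8660); cell (3,2); t to first gridline: x 0.8800, y 0.6813 (then +2.0000 / +1.1547)
    (3,3) via y @ 0.6813
    (4,3) via x @ 0.8800
    (4,4) via y @ 1.8360
    (5,4) via x @ 2.8800
    (5,5) via y @ 2.9907
    (5,6) via y @ 4.1454
    (6,6) via x @ 4.8800
    (6,7) via y @ 5.3001
    (6,8) via y @ 6.4548  # hit
  → r_1 = 6.4548
beam 2: φ=-45°, α=105°
  direction (-0.2588, 0.9659); cell (3,2); t to first gridline: x 2.1637, y 0.6108 (then +3.8637 / +1.0353)
    (3,3) via y @ 0.6108
    (3,4) via y @ 1.6461
    (2,4) via x @ 2.1637
    (2,5) via y @ 2.6814  # hit
  → r_2 = 2.6814
beam 3: φ=45°, α=195°
  direction (-0.9659, -0.2588); cell (3,2); t to first gridline: x 0.5798, y 1.5841 (then +1.0353 / +3.8637)
    (2,2) via x @ 0.5798
    (2,1) via y @ 1.5841
    (1,1) via x @ 1.6150
    (0,1) via x @ 2.6503  # hit
  → r_3 = 2.6503
beam 4: φ=90°, α=240°
  direction (-0.5000, -0.8660); cell (3,2); t to first gridline: x 1.1200, y 0.4734 (then +2.0000 / +1.1547)
    (3,1) via y @ 0.4734  # hit
  → r_4 = 0.4734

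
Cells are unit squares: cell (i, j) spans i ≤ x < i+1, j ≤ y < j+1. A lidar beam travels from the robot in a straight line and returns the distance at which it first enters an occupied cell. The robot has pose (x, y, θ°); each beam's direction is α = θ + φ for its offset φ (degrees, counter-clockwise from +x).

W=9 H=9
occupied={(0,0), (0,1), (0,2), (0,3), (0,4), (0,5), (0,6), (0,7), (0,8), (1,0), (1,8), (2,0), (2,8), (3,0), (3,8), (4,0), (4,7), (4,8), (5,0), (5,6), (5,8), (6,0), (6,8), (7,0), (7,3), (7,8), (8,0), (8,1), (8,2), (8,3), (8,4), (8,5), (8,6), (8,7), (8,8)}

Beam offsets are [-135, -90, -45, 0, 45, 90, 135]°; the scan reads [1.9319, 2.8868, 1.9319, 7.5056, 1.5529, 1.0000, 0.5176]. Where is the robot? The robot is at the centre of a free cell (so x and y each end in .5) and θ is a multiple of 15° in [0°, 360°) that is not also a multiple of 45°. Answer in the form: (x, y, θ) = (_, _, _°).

(x, y, θ) = (7.5, 5.5, 210°)

The pose lattice has 46·16 = 736 candidates. Test each by forward raycasting.
  (1.5, 7.5, 195°): beam 1 = 0.5774 ≠ 1.9319 ✗
  (1.5, 3.5, 60°): beam 1 = 2.5882 ≠ 1.9319 ✗
  (2.5, 6.5, 300°): beam 1 = 1.5529 ≠ 1.9319 ✗
  (6.5, 4.5, 165°): beam 1 = 1.7321 ≠ 1.9319 ✗
  (3.5, 7.5, 75°): beam 1 = 7.5056 ≠ 1.9319 ✗
  …
  (7.5, 5.5, 210°): r_1=1.9319, r_2=2.8868, r_3=1.9319, r_4=7.5056, r_5=1.5529, r_6=1.0000, r_7=0.5176 — all match ✓
No second candidate reproduces the full scan.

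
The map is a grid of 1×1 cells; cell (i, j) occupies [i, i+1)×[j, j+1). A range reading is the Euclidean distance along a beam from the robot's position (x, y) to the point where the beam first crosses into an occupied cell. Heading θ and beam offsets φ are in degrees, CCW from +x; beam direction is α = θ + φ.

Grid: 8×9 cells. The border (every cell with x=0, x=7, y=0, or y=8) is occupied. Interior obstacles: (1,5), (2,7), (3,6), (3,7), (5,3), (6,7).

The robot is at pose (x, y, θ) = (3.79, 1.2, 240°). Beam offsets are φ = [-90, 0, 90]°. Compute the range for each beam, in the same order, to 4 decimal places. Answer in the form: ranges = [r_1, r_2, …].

beam 1: φ=-90°, α=150°
  cosα=-0.8660 sinα=0.5000 | (3,1) | tMaxX 0.9122 tMaxY 1.6000 | tΔX 1.1547 tΔY 2.0000
    t=0.9122 [x] (2,1)
    t=1.6000 [y] (2,2)
    t=2.0669 [x] (1,2)
    t=3.2216 [x] (0,2) — stop
  → r_1 = 3.2216
beam 2: φ=0°, α=240°
  cosα=-0.5000 sinα=-0.8660 | (3,1) | tMaxX 1.5800 tMaxY 0.2309 | tΔX 2.0000 tΔY 1.1547
    t=0.2309 [y] (3,0) — stop
  → r_2 = 0.2309
beam 3: φ=90°, α=330°
  cosα=0.8660 sinα=-0.5000 | (3,1) | tMaxX 0.2425 tMaxY 0.4000 | tΔX 1.1547 tΔY 2.0000
    t=0.2425 [x] (4,1)
    t=0.4000 [y] (4,0) — stop
  → r_3 = 0.4000

ranges = [3.2216, 0.2309, 0.4000]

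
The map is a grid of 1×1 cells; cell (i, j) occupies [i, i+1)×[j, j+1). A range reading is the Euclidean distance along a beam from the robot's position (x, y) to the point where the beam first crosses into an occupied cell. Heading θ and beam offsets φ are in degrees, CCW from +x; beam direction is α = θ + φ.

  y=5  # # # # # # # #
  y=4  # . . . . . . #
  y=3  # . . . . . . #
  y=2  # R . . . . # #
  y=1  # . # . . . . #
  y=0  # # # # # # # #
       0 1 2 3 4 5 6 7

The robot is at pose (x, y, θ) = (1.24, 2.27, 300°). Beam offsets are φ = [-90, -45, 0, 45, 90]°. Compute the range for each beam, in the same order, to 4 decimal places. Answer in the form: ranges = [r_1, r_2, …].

beam 1: φ=-90°, α=210°
  dir = (cos 210°, sin 210°) = (-0.8660, -0.5000); from cell (1,2)
  next x-line at t=0.2771, next y-line at t=0.5400; Δt_x=1.1547, Δt_y=2.0000
    x: enter (0,2) at t=0.2771 ← occupied
  → r_1 = 0.2771
beam 2: φ=-45°, α=255°
  dir = (cos 255°, sin 255°) = (-0.2588, -0.9659); from cell (1,2)
  next x-line at t=0.9273, next y-line at t=0.2795; Δt_x=3.8637, Δt_y=1.0353
    y: enter (1,1) at t=0.2795
    x: enter (0,1) at t=0.9273 ← occupied
  → r_2 = 0.9273
beam 3: φ=0°, α=300°
  dir = (cos 300°, sin 300°) = (0.5000, -0.8660); from cell (1,2)
  next x-line at t=1.5200, next y-line at t=0.3118; Δt_x=2.0000, Δt_y=1.1547
    y: enter (1,1) at t=0.3118
    y: enter (1,0) at t=1.4665 ← occupied
  → r_3 = 1.4665
beam 4: φ=45°, α=345°
  dir = (cos 345°, sin 345°) = (0.9659, -0.2588); from cell (1,2)
  next x-line at t=0.7868, next y-line at t=1.0432; Δt_x=1.0353, Δt_y=3.8637
    x: enter (2,2) at t=0.7868
    y: enter (2,1) at t=1.0432 ← occupied
  → r_4 = 1.0432
beam 5: φ=90°, α=30°
  dir = (cos 30°, sin 30°) = (0.8660, 0.5000); from cell (1,2)
  next x-line at t=0.8776, next y-line at t=1.4600; Δt_x=1.1547, Δt_y=2.0000
    x: enter (2,2) at t=0.8776
    y: enter (2,3) at t=1.4600
    x: enter (3,3) at t=2.0323
    x: enter (4,3) at t=3.1870
    y: enter (4,4) at t=3.4600
    x: enter (5,4) at t=4.3417
    y: enter (5,5) at t=5.4600 ← occupied
  → r_5 = 5.4600

ranges = [0.2771, 0.9273, 1.4665, 1.0432, 5.4600]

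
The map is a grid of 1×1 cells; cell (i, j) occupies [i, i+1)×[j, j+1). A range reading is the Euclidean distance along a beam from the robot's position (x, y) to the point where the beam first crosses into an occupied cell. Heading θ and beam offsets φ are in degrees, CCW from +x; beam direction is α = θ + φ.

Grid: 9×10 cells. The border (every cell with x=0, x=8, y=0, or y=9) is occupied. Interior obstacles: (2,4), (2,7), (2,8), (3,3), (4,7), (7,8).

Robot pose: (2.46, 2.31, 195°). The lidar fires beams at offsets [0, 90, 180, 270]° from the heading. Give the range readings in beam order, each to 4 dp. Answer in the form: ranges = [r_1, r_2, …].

ranges = [1.5115, 1.3562, 5.7354, 1.7496]

beam 1: φ=0°, α=195°
  direction (-0.9659, -0.2588); cell (2,2); t to first gridline: x 0.4762, y 1.1977 (then +1.0353 / +3.8637)
    (1,2) via x @ 0.4762
    (1,1) via y @ 1.1977
    (0,1) via x @ 1.5115  # hit
  → r_1 = 1.5115
beam 2: φ=90°, α=285°
  direction (0.2588, -0.9659); cell (2,2); t to first gridline: x 2.0864, y 0.3209 (then +3.8637 / +1.0353)
    (2,1) via y @ 0.3209
    (2,0) via y @ 1.3562  # hit
  → r_2 = 1.3562
beam 3: φ=180°, α=15°
  direction (0.9659, 0.2588); cell (2,2); t to first gridline: x 0.5590, y 2.6660 (then +1.0353 / +3.8637)
    (3,2) via x @ 0.5590
    (4,2) via x @ 1.5943
    (5,2) via x @ 2.6296
    (5,3) via y @ 2.6660
    (6,3) via x @ 3.6649
    (7,3) via x @ 4.7002
    (8,3) via x @ 5.7354  # hit
  → r_3 = 5.7354
beam 4: φ=270°, α=105°
  direction (-0.2588, 0.9659); cell (2,2); t to first gridline: x 1.7773, y 0.7143 (then +3.8637 / +1.0353)
    (2,3) via y @ 0.7143
    (2,4) via y @ 1.7496  # hit
  → r_4 = 1.7496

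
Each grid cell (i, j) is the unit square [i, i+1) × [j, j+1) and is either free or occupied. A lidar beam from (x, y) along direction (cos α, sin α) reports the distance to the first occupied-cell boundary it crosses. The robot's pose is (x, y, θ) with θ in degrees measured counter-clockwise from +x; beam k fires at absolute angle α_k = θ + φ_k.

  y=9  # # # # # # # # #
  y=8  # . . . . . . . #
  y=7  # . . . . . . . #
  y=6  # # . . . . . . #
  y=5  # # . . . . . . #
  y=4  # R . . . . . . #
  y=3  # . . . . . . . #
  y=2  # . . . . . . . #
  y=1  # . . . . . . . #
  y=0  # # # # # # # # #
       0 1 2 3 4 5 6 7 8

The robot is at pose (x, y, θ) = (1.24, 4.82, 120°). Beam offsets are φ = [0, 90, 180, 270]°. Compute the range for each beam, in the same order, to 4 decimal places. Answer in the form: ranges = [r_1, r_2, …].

ranges = [0.2078, 0.2771, 4.4110, 0.3600]

beam 1: φ=0°, α=120°
  direction (-0.5000, 0.8660); cell (1,4); t to first gridline: x 0.4800, y 0.2078 (then +2.0000 / +1.1547)
    (1,5) via y @ 0.2078  # hit
  → r_1 = 0.2078
beam 2: φ=90°, α=210°
  direction (-0.8660, -0.5000); cell (1,4); t to first gridline: x 0.2771, y 1.6400 (then +1.1547 / +2.0000)
    (0,4) via x @ 0.2771  # hit
  → r_2 = 0.2771
beam 3: φ=180°, α=300°
  direction (0.5000, -0.8660); cell (1,4); t to first gridline: x 1.5200, y 0.9469 (then +2.0000 / +1.1547)
    (1,3) via y @ 0.9469
    (2,3) via x @ 1.5200
    (2,2) via y @ 2.1016
    (2,1) via y @ 3.2563
    (3,1) via x @ 3.5200
    (3,0) via y @ 4.4110  # hit
  → r_3 = 4.4110
beam 4: φ=270°, α=30°
  direction (0.8660, 0.5000); cell (1,4); t to first gridline: x 0.8776, y 0.3600 (then +1.1547 / +2.0000)
    (1,5) via y @ 0.3600  # hit
  → r_4 = 0.3600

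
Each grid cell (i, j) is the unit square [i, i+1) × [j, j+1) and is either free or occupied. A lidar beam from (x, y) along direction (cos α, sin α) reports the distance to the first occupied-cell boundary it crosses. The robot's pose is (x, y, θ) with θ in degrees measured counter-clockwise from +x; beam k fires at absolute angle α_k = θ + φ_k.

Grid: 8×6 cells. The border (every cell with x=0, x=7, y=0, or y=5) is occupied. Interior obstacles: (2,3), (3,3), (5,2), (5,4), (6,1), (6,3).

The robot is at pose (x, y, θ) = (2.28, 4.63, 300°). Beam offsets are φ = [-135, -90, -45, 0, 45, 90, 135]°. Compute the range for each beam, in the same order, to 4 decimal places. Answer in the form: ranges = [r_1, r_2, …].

beam 1: φ=-135°, α=165°
  d=(-0.9659,0.2588)  start (2,4)  tX=0.2899 tY=1.4296  stride 1/|dx|=1.0353 1/|dy|=3.8637
    cross x-line → (1,4), t=0.2899
    cross x-line → (0,4), t=1.3252 (wall)
  → r_1 = 1.3252
beam 2: φ=-90°, α=210°
  d=(-0.8660,-0.5000)  start (2,4)  tX=0.3233 tY=1.2600  stride 1/|dx|=1.1547 1/|dy|=2.0000
    cross x-line → (1,4), t=0.3233
    cross y-line → (1,3), t=1.2600
    cross x-line → (0,3), t=1.4780 (wall)
  → r_2 = 1.4780
beam 3: φ=-45°, α=255°
  d=(-0.2588,-0.9659)  start (2,4)  tX=1.0818 tY=0.6522  stride 1/|dx|=3.8637 1/|dy|=1.0353
    cross y-line → (2,3), t=0.6522 (wall)
  → r_3 = 0.6522
beam 4: φ=0°, α=300°
  d=(0.5000,-0.8660)  start (2,4)  tX=1.4400 tY=0.7275  stride 1/|dx|=2.0000 1/|dy|=1.1547
    cross y-line → (2,3), t=0.7275 (wall)
  → r_4 = 0.7275
beam 5: φ=45°, α=345°
  d=(0.9659,-0.2588)  start (2,4)  tX=0.7454 tY=2.4341  stride 1/|dx|=1.0353 1/|dy|=3.8637
    cross x-line → (3,4), t=0.7454
    cross x-line → (4,4), t=1.7807
    cross y-line → (4,3), t=2.4341
    cross x-line → (5,3), t=2.8160
    cross x-line → (6,3), t=3.8512 (wall)
  → r_5 = 3.8512
beam 6: φ=90°, α=30°
  d=(0.8660,0.5000)  start (2,4)  tX=0.8314 tY=0.7400  stride 1/|dx|=1.1547 1/|dy|=2.0000
    cross y-line → (2,5), t=0.7400 (wall)
  → r_6 = 0.7400
beam 7: φ=135°, α=75°
  d=(0.2588,0.9659)  start (2,4)  tX=2.7819 tY=0.3831  stride 1/|dx|=3.8637 1/|dy|=1.0353
    cross y-line → (2,5), t=0.3831 (wall)
  → r_7 = 0.3831

ranges = [1.3252, 1.4780, 0.6522, 0.7275, 3.8512, 0.7400, 0.3831]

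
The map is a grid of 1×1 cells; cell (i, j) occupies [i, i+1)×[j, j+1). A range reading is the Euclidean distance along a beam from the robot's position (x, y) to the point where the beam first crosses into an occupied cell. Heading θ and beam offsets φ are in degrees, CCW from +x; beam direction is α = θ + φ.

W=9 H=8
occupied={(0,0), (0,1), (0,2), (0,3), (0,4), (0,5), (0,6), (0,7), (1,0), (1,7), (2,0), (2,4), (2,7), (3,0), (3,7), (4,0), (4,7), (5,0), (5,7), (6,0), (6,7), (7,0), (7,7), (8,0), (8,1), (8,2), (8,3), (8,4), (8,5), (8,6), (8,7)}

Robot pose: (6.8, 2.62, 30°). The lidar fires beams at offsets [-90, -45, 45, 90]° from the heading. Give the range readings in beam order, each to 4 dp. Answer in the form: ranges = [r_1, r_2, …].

beam 1: φ=-90°, α=300°
  cosα=0.5000 sinα=-0.8660 | (6,2) | tMaxX 0.4000 tMaxY 0.7159 | tΔX 2.0000 tΔY 1.1547
    t=0.4000 [x] (7,2)
    t=0.7159 [y] (7,1)
    t=1.8706 [y] (7,0) — stop
  → r_1 = 1.8706
beam 2: φ=-45°, α=345°
  cosα=0.9659 sinα=-0.2588 | (6,2) | tMaxX 0.2071 tMaxY 2.3955 | tΔX 1.0353 tΔY 3.8637
    t=0.2071 [x] (7,2)
    t=1.2423 [x] (8,2) — stop
  → r_2 = 1.2423
beam 3: φ=45°, α=75°
  cosα=0.2588 sinα=0.9659 | (6,2) | tMaxX 0.7727 tMaxY 0.3934 | tΔX 3.8637 tΔY 1.0353
    t=0.3934 [y] (6,3)
    t=0.7727 [x] (7,3)
    t=1.4287 [y] (7,4)
    t=2.4640 [y] (7,5)
    t=3.4992 [y] (7,6)
    t=4.5345 [y] (7,7) — stop
  → r_3 = 4.5345
beam 4: φ=90°, α=120°
  cosα=-0.5000 sinα=0.8660 | (6,2) | tMaxX 1.6000 tMaxY 0.4388 | tΔX 2.0000 tΔY 1.1547
    t=0.4388 [y] (6,3)
    t=1.5935 [y] (6,4)
    t=1.6000 [x] (5,4)
    t=2.7482 [y] (5,5)
    t=3.6000 [x] (4,5)
    t=3.9029 [y] (4,6)
    t=5.0576 [y] (4,7) — stop
  → r_4 = 5.0576

ranges = [1.8706, 1.2423, 4.5345, 5.0576]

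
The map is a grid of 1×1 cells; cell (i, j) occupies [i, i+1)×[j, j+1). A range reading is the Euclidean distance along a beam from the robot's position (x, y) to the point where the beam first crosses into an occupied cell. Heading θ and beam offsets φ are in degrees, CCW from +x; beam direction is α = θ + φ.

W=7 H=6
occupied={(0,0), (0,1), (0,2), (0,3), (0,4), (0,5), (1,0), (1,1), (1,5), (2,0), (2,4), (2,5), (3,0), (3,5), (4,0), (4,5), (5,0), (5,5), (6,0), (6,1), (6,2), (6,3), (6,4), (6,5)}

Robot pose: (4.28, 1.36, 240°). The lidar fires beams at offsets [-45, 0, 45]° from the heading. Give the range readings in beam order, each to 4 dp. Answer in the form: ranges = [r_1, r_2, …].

beam 1: φ=-45°, α=195°
  cosα=-0.9659 sinα=-0.2588 | (4,1) | tMaxX 0.2899 tMaxY 1.3909 | tΔX 1.0353 tΔY 3.8637
    t=0.2899 [x] (3,1)
    t=1.3252 [x] (2,1)
    t=1.3909 [y] (2,0) — stop
  → r_1 = 1.3909
beam 2: φ=0°, α=240°
  cosα=-0.5000 sinα=-0.8660 | (4,1) | tMaxX 0.5600 tMaxY 0.4157 | tΔX 2.0000 tΔY 1.1547
    t=0.4157 [y] (4,0) — stop
  → r_2 = 0.4157
beam 3: φ=45°, α=285°
  cosα=0.2588 sinα=-0.9659 | (4,1) | tMaxX 2.7819 tMaxY 0.3727 | tΔX 3.8637 tΔY 1.0353
    t=0.3727 [y] (4,0) — stop
  → r_3 = 0.3727

ranges = [1.3909, 0.4157, 0.3727]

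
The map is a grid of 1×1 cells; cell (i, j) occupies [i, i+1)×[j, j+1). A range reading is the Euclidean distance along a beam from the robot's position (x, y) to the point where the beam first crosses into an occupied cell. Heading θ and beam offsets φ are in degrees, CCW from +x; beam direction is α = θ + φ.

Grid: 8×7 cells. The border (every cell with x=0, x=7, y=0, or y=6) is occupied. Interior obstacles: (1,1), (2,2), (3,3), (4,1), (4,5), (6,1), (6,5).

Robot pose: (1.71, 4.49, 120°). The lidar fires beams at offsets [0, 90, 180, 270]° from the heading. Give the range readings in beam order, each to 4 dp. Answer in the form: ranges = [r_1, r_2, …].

ranges = [1.4200, 0.8198, 1.7205, 2.6443]

beam 1: φ=0°, α=120°
  dir = (cos 120°, sin 120°) = (-0.5000, 0.8660); from cell (1,4)
  next x-line at t=1.4200, next y-line at t=0.5889; Δt_x=2.0000, Δt_y=1.1547
    y: enter (1,5) at t=0.5889
    x: enter (0,5) at t=1.4200 ← occupied
  → r_1 = 1.4200
beam 2: φ=90°, α=210°
  dir = (cos 210°, sin 210°) = (-0.8660, -0.5000); from cell (1,4)
  next x-line at t=0.8198, next y-line at t=0.9800; Δt_x=1.1547, Δt_y=2.0000
    x: enter (0,4) at t=0.8198 ← occupied
  → r_2 = 0.8198
beam 3: φ=180°, α=300°
  dir = (cos 300°, sin 300°) = (0.5000, -0.8660); from cell (1,4)
  next x-line at t=0.5800, next y-line at t=0.5658; Δt_x=2.0000, Δt_y=1.1547
    y: enter (1,3) at t=0.5658
    x: enter (2,3) at t=0.5800
    y: enter (2,2) at t=1.7205 ← occupied
  → r_3 = 1.7205
beam 4: φ=270°, α=30°
  dir = (cos 30°, sin 30°) = (0.8660, 0.5000); from cell (1,4)
  next x-line at t=0.3349, next y-line at t=1.0200; Δt_x=1.1547, Δt_y=2.0000
    x: enter (2,4) at t=0.3349
    y: enter (2,5) at t=1.0200
    x: enter (3,5) at t=1.4896
    x: enter (4,5) at t=2.6443 ← occupied
  → r_4 = 2.6443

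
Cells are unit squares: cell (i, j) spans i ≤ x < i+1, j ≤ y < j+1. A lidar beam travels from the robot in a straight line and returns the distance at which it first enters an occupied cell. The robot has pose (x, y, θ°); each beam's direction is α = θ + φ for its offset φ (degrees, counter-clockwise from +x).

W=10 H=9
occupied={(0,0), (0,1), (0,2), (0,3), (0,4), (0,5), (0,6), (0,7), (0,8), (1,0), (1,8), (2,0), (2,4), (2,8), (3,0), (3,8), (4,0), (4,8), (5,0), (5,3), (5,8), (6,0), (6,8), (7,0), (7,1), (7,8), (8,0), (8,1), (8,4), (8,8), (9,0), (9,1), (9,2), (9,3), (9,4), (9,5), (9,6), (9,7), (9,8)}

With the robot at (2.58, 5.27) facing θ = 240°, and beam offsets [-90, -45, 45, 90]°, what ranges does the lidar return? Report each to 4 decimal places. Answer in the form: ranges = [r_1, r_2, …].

ranges = [1.8244, 1.6357, 0.2795, 2.7944]

beam 1: φ=-90°, α=150°
  d=(-0.8660,0.5000)  start (2,5)  tX=0.6697 tY=1.4600  stride 1/|dx|=1.1547 1/|dy|=2.0000
    cross x-line → (1,5), t=0.6697
    cross y-line → (1,6), t=1.4600
    cross x-line → (0,6), t=1.8244 (wall)
  → r_1 = 1.8244
beam 2: φ=-45°, α=195°
  d=(-0.9659,-0.2588)  start (2,5)  tX=0.6005 tY=1.0432  stride 1/|dx|=1.0353 1/|dy|=3.8637
    cross x-line → (1,5), t=0.6005
    cross y-line → (1,4), t=1.0432
    cross x-line → (0,4), t=1.6357 (wall)
  → r_2 = 1.6357
beam 3: φ=45°, α=285°
  d=(0.2588,-0.9659)  start (2,5)  tX=1.6228 tY=0.2795  stride 1/|dx|=3.8637 1/|dy|=1.0353
    cross y-line → (2,4), t=0.2795 (wall)
  → r_3 = 0.2795
beam 4: φ=90°, α=330°
  d=(0.8660,-0.5000)  start (2,5)  tX=0.4850 tY=0.5400  stride 1/|dx|=1.1547 1/|dy|=2.0000
    cross x-line → (3,5), t=0.4850
    cross y-line → (3,4), t=0.5400
    cross x-line → (4,4), t=1.6397
    cross y-line → (4,3), t=2.5400
    cross x-line → (5,3), t=2.7944 (wall)
  → r_4 = 2.7944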